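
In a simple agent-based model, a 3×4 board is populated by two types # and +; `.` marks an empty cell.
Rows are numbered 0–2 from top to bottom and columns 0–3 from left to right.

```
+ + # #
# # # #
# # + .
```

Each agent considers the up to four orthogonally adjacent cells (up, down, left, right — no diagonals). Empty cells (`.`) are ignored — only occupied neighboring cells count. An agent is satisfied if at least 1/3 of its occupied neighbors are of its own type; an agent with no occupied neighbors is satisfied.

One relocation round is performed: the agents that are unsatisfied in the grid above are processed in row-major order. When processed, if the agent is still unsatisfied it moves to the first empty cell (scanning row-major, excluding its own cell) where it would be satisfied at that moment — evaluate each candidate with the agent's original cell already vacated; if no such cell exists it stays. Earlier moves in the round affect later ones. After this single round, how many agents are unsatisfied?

Initially unsatisfied (in order): (2,2).
  (2,2): no empty cell satisfies it; stays.
Resulting grid:
+ + # #
# # # #
# # + .
Unsatisfied now: (2,2).

1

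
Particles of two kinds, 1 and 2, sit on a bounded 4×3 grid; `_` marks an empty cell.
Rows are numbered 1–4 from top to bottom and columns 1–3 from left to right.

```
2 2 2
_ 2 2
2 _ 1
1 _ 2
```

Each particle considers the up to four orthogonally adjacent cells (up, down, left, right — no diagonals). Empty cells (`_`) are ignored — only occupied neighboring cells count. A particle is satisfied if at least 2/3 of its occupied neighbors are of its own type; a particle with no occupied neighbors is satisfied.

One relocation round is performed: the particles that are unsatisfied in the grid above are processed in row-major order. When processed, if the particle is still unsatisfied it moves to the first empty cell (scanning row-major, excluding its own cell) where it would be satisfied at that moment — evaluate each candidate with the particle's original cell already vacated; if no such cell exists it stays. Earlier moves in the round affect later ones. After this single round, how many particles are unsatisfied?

2

Initially unsatisfied (in order): (3,1), (3,3), (4,1), (4,3).
  (3,1) → (2,1).
  (3,3): no empty cell satisfies it; stays.
  (4,1): now satisfied by earlier moves; stays.
  (4,3): no empty cell satisfies it; stays.
Resulting grid:
2 2 2
2 2 2
_ _ 1
1 _ 2
Unsatisfied now: (3,3), (4,3).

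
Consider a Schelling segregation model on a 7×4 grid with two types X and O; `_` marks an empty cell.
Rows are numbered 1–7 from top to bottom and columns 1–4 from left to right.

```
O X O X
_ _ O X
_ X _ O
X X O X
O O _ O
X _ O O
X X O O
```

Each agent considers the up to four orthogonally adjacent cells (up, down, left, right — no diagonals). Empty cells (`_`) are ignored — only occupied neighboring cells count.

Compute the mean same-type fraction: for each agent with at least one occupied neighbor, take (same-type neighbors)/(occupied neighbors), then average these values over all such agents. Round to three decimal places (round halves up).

Row 1: (1,1)O 0/1 · (1,2)X 0/2 · (1,3)O 1/3 · (1,4)X 1/2
Row 2: (2,3)O 1/2 · (2,4)X 1/3
Row 3: (3,2)X 1/1 · (3,4)O 0/2
Row 4: (4,1)X 1/2 · (4,2)X 2/4 · (4,3)O 0/2 · (4,4)X 0/3
Row 5: (5,1)O 1/3 · (5,2)O 1/2 · (5,4)O 1/2
Row 6: (6,1)X 1/2 · (6,3)O 2/2 · (6,4)O 3/3
Row 7: (7,1)X 2/2 · (7,2)X 1/2 · (7,3)O 2/3 · (7,4)O 2/2
Sum over 22 agents: 0/1 + 0/2 + 1/3 + 1/2 + 1/2 + 1/3 + 1/1 + 0/2 + 1/2 + 2/4 + 0/2 + 0/3 + 1/3 + 1/2 + 1/2 + 1/2 + 2/2 + 3/3 + 2/2 + 1/2 + 2/3 + 2/2 = 32/3; mean = 32/3 ÷ 22 = 16/33 = 0.484848… → 0.485.

0.485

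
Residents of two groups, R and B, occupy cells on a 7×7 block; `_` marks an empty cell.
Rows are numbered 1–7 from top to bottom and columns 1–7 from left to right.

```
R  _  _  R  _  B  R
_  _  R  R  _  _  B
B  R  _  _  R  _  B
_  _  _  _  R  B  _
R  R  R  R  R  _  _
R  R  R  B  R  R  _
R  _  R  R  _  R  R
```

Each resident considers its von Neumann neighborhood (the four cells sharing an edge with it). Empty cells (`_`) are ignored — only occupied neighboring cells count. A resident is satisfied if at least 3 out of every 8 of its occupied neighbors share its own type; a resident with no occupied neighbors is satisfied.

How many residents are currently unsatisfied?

6

Row 1: (1,1)R 0/0 ✓ · (1,4)R 1/1 ✓ · (1,6)B 0/1 ✗ · (1,7)R 0/2 ✗
Row 2: (2,3)R 1/1 ✓ · (2,4)R 2/2 ✓ · (2,7)B 1/2 ✓
Row 3: (3,1)B 0/1 ✗ · (3,2)R 0/1 ✗ · (3,5)R 1/1 ✓ · (3,7)B 1/1 ✓
Row 4: (4,5)R 2/3 ✓ · (4,6)B 0/1 ✗
Row 5: (5,1)R 2/2 ✓ · (5,2)R 3/3 ✓ · (5,3)R 3/3 ✓ · (5,4)R 2/3 ✓ · (5,5)R 3/3 ✓
Row 6: (6,1)R 3/3 ✓ · (6,2)R 3/3 ✓ · (6,3)R 3/4 ✓ · (6,4)B 0/4 ✗ · (6,5)R 2/3 ✓ · (6,6)R 2/2 ✓
Row 7: (7,1)R 1/1 ✓ · (7,3)R 2/2 ✓ · (7,4)R 1/2 ✓ · (7,6)R 2/2 ✓ · (7,7)R 1/1 ✓
Unsatisfied: (1,6), (1,7), (3,1), (3,2), (4,6), (6,4) — 6 in total.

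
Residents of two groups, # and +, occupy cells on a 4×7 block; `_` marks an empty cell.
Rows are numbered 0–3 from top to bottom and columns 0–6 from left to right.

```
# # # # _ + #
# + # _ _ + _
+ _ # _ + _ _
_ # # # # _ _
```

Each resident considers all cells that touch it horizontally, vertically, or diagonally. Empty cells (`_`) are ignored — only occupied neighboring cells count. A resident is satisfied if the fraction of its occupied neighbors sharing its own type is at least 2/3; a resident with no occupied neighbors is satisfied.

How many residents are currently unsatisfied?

7

Row 0: (0,0)# 2/3 satisfied · (0,1)# 4/5 satisfied · (0,2)# 3/4 satisfied · (0,3)# 2/2 satisfied · (0,5)+ 1/2 not · (0,6)# 0/2 not
Row 1: (1,0)# 2/4 not · (1,1)+ 1/7 not · (1,2)# 4/5 satisfied · (1,5)+ 2/3 satisfied
Row 2: (2,0)+ 1/3 not · (2,2)# 4/5 satisfied · (2,4)+ 1/3 not
Row 3: (3,1)# 2/3 satisfied · (3,2)# 3/3 satisfied · (3,3)# 3/4 satisfied · (3,4)# 1/2 not
Unsatisfied: (0,5), (0,6), (1,0), (1,1), (2,0), (2,4), (3,4) — 7 in total.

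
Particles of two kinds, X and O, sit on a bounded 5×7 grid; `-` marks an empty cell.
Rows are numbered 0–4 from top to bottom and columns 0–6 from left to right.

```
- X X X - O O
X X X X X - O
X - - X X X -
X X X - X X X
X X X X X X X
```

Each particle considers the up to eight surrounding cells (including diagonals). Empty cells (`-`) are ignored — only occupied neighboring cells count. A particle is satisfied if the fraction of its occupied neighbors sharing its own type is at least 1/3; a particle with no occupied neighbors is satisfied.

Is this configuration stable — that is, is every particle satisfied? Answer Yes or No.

Row 0: (0,1)X 4/4 satisfied · (0,2)X 5/5 satisfied · (0,3)X 4/4 satisfied · (0,5)O 2/3 satisfied · (0,6)O 2/2 satisfied
Row 1: (1,0)X 3/3 satisfied · (1,1)X 5/5 satisfied · (1,2)X 6/6 satisfied · (1,3)X 6/6 satisfied · (1,4)X 5/6 satisfied · (1,6)O 2/3 satisfied
Row 2: (2,0)X 4/4 satisfied · (2,3)X 6/6 satisfied · (2,4)X 6/6 satisfied · (2,5)X 5/6 satisfied
Row 3: (3,0)X 4/4 satisfied · (3,1)X 6/6 satisfied · (3,2)X 5/5 satisfied · (3,4)X 7/7 satisfied · (3,5)X 7/7 satisfied · (3,6)X 4/4 satisfied
Row 4: (4,0)X 3/3 satisfied · (4,1)X 5/5 satisfied · (4,2)X 4/4 satisfied · (4,3)X 4/4 satisfied · (4,4)X 4/4 satisfied · (4,5)X 5/5 satisfied · (4,6)X 3/3 satisfied
All meet the threshold, so the configuration is stable.

Yes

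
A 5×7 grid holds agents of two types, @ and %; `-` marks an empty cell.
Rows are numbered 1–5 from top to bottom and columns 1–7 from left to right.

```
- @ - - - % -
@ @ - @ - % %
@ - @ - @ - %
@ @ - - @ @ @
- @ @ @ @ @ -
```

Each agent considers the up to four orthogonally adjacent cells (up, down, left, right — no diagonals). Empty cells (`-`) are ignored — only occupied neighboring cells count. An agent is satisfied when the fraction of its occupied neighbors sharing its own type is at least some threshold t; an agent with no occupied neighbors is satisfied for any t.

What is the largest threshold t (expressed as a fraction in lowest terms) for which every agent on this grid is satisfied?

1/2

(1,2)@ 1/1
(1,6)% 1/1
(2,1)@ 2/2
(2,2)@ 2/2
(2,4)@ — no occupied neighbors
(2,6)% 2/2
(2,7)% 2/2
(3,1)@ 2/2
(3,3)@ — no occupied neighbors
(3,5)@ 1/1
(3,7)% 1/2
(4,1)@ 2/2
(4,2)@ 2/2
(4,5)@ 3/3
(4,6)@ 3/3
(4,7)@ 1/2
(5,2)@ 2/2
(5,3)@ 2/2
(5,4)@ 2/2
(5,5)@ 3/3
(5,6)@ 2/2
The smallest same-type fraction is 1/2 at (3,7), which reduces to 1/2. Any threshold above that leaves this agent unsatisfied.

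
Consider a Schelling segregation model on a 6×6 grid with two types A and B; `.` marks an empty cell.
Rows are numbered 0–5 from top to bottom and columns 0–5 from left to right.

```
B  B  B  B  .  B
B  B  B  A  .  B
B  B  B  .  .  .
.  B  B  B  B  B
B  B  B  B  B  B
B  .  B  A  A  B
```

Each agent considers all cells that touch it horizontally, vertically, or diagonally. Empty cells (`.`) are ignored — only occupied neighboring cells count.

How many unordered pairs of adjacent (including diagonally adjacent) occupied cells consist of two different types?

Scan each occupied cell's neighbors to the right and below (and the two forward diagonals) so each pair is counted once.
Row 0: B(0,0)–B(0,1)= B(0,0)–B(1,0)= B(0,0)–B(1,1)= B(0,1)–B(0,2)= B(0,1)–B(1,1)= B(0,1)–B(1,2)= B(0,1)–B(1,0)= B(0,2)–B(0,3)= B(0,2)–B(1,2)= B(0,2)–A(1,3)≠ B(0,2)–B(1,1)= B(0,3)–A(1,3)≠ B(0,3)–B(1,2)= B(0,5)–B(1,5)=  → 2/14 unlike.
Row 1: B(1,0)–B(1,1)= B(1,0)–B(2,0)= B(1,0)–B(2,1)= B(1,1)–B(1,2)= B(1,1)–B(2,1)= B(1,1)–B(2,2)= B(1,1)–B(2,0)= B(1,2)–A(1,3)≠ B(1,2)–B(2,2)= B(1,2)–B(2,1)= A(1,3)–B(2,2)≠  → 2/11 unlike.
Row 2: B(2,0)–B(2,1)= B(2,0)–B(3,1)= B(2,1)–B(2,2)= B(2,1)–B(3,1)= B(2,1)–B(3,2)= B(2,2)–B(3,2)= B(2,2)–B(3,3)= B(2,2)–B(3,1)=  → 0/8 unlike.
Row 3: B(3,1)–B(3,2)= B(3,1)–B(4,1)= B(3,1)–B(4,2)= B(3,1)–B(4,0)= B(3,2)–B(3,3)= B(3,2)–B(4,2)= B(3,2)–B(4,3)= B(3,2)–B(4,1)= B(3,3)–B(3,4)= B(3,3)–B(4,3)= B(3,3)–B(4,4)= B(3,3)–B(4,2)= B(3,4)–B(3,5)= B(3,4)–B(4,4)= B(3,4)–B(4,5)= B(3,4)–B(4,3)= B(3,5)–B(4,5)= B(3,5)–B(4,4)=  → 0/18 unlike.
Row 4: B(4,0)–B(4,1)= B(4,0)–B(5,0)= B(4,1)–B(4,2)= B(4,1)–B(5,2)= B(4,1)–B(5,0)= B(4,2)–B(4,3)= B(4,2)–B(5,2)= B(4,2)–A(5,3)≠ B(4,3)–B(4,4)= B(4,3)–A(5,3)≠ B(4,3)–A(5,4)≠ B(4,3)–B(5,2)= B(4,4)–B(4,5)= B(4,4)–A(5,4)≠ B(4,4)–B(5,5)= B(4,4)–A(5,3)≠ B(4,5)–B(5,5)= B(4,5)–A(5,4)≠  → 6/18 unlike.
Row 5: B(5,2)–A(5,3)≠ A(5,3)–A(5,4)= A(5,4)–B(5,5)≠  → 2/3 unlike.
Total adjacent occupied pairs: 72; unlike-type pairs: 12.

12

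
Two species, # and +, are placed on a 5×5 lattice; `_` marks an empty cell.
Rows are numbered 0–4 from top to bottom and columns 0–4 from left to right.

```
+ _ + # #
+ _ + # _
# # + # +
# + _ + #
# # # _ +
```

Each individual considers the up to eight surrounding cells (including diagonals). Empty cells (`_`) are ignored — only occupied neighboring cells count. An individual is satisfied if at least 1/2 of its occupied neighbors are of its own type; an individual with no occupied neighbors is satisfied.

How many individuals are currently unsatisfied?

10

(0,0)+ 1/1 ✓
(0,2)+ 1/3 ✗
(0,3)# 2/4 ✓
(0,4)# 2/2 ✓
(1,0)+ 1/3 ✗
(1,2)+ 2/6 ✗
(1,3)# 3/7 ✗
(2,0)# 2/4 ✓
(2,1)# 2/6 ✗
(2,2)+ 3/6 ✓
(2,3)# 2/6 ✗
(2,4)+ 1/4 ✗
(3,0)# 4/5 ✓
(3,1)+ 1/7 ✗
(3,3)+ 3/6 ✓
(3,4)# 1/4 ✗
(4,0)# 2/3 ✓
(4,1)# 3/4 ✓
(4,2)# 1/3 ✗
(4,4)+ 1/2 ✓
Unsatisfied: (0,2), (1,0), (1,2), (1,3), (2,1), (2,3), (2,4), (3,1), (3,4), (4,2) — 10 in total.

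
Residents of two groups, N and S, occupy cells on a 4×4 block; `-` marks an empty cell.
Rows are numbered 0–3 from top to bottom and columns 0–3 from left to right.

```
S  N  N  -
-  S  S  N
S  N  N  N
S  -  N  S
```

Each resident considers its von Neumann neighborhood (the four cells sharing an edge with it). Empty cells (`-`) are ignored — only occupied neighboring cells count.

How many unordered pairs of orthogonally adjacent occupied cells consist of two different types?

Scan each occupied cell's neighbors to the right and below so each pair is counted once.
From row 0: 3 unlike of 4 pairs (running 3/4).
From row 1: 3 unlike of 5 pairs (running 6/9).
From row 2: 2 unlike of 6 pairs (running 8/15).
From row 3: 1 unlike of 1 pairs (running 9/16).
Total adjacent occupied pairs: 16; unlike-type pairs: 9.

9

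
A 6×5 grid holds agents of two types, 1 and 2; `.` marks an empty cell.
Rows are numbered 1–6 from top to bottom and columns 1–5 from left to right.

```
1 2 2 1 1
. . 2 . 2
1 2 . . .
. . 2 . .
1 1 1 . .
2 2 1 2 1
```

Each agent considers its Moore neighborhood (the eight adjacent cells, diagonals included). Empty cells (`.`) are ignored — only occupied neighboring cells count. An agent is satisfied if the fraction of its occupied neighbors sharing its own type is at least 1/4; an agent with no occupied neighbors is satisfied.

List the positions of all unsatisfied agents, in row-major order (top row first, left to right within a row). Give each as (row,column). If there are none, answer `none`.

(1,1), (2,5), (3,1), (6,2), (6,4), (6,5)

(1,1)1 0/1 unhappy
(1,2)2 2/3 ok
(1,3)2 2/3 ok
(1,4)1 1/4 ok
(1,5)1 1/2 ok
(2,3)2 3/4 ok
(2,5)2 0/2 unhappy
(3,1)1 0/1 unhappy
(3,2)2 2/3 ok
(4,3)2 1/3 ok
(5,1)1 1/3 ok
(5,2)1 3/6 ok
(5,3)1 2/5 ok
(6,1)2 1/3 ok
(6,2)2 1/5 unhappy
(6,3)1 2/4 ok
(6,4)2 0/3 unhappy
(6,5)1 0/1 unhappy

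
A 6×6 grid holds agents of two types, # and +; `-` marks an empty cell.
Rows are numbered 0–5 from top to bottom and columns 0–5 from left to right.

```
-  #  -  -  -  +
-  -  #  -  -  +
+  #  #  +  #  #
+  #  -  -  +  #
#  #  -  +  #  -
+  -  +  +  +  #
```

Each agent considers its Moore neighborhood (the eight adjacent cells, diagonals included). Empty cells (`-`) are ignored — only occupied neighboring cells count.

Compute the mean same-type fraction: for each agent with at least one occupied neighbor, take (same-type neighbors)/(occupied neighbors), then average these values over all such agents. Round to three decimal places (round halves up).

Row 0: (0,1)# 1/1 · (0,5)+ 1/1
Row 1: (1,2)# 3/4 · (1,5)+ 1/3
Row 2: (2,0)+ 1/3 · (2,1)# 3/5 · (2,2)# 3/4 · (2,3)+ 1/4 · (2,4)# 2/5 · (2,5)# 2/4
Row 3: (3,0)+ 1/5 · (3,1)# 4/6 · (3,4)+ 2/6 · (3,5)# 3/4
Row 4: (4,0)# 2/4 · (4,1)# 2/5 · (4,3)+ 4/5 · (4,4)# 2/6
Row 5: (5,0)+ 0/2 · (5,2)+ 2/3 · (5,3)+ 3/4 · (5,4)+ 2/4 · (5,5)# 1/2
Sum over 23 agents: 1/1 + 1/1 + 3/4 + 1/3 + 1/3 + 3/5 + 3/4 + 1/4 + 2/5 + 2/4 + 1/5 + 4/6 + 2/6 + 3/4 + 2/4 + 2/5 + 4/5 + 2/6 + 0/2 + 2/3 + 3/4 + 2/4 + 1/2 = 739/60; mean = 739/60 ÷ 23 = 739/1380 = 0.535507… → 0.536.

0.536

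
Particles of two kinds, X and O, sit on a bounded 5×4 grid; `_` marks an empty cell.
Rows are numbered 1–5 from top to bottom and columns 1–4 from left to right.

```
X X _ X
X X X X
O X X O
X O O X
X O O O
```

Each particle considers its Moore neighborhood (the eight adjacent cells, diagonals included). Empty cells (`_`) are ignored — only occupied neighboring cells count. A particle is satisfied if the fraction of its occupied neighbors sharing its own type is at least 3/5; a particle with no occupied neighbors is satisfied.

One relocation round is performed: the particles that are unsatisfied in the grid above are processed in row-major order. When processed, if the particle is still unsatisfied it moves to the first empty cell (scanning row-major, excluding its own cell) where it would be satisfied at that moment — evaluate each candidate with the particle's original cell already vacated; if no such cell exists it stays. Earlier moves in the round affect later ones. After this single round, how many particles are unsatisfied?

6

Initially unsatisfied (in order): (3,1), (3,4), (4,1), (4,2), (4,4), (5,1).
  (3,1): no empty cell satisfies it; stays.
  (3,4): no empty cell satisfies it; stays.
  (4,1) → (1,3).
  (4,2): no empty cell satisfies it; stays.
  (4,4): no empty cell satisfies it; stays.
  (5,1): no empty cell satisfies it; stays.
Resulting grid:
X X X X
X X X X
O X X O
_ O O X
X O O O
Unsatisfied now: (3,1), (3,2), (3,4), (4,2), (4,4), (5,1).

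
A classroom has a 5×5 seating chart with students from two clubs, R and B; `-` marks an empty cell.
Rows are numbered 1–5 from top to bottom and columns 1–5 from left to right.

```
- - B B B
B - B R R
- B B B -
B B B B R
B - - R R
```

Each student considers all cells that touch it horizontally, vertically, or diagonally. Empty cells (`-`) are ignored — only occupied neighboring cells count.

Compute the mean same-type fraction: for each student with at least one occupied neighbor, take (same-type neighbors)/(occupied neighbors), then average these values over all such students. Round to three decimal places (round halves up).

(1,3)B 2/3
(1,4)B 3/5
(1,5)B 1/3
(2,1)B 1/1
(2,3)B 5/6
(2,4)R 1/7
(2,5)R 1/4
(3,2)B 6/6
(3,3)B 6/7
(3,4)B 4/7
(4,1)B 3/3
(4,2)B 5/5
(4,3)B 5/6
(4,4)B 3/6
(4,5)R 2/4
(5,1)B 2/2
(5,4)R 2/4
(5,5)R 2/3
Sum over 18 students: 2/3 + 3/5 + 1/3 + 1/1 + 5/6 + 1/7 + 1/4 + 6/6 + 6/7 + 4/7 + 3/3 + 5/5 + 5/6 + 3/6 + 2/4 + 2/2 + 2/4 + 2/3 = 5147/420; mean = 5147/420 ÷ 18 = 5147/7560 = 0.680820… → 0.681.

0.681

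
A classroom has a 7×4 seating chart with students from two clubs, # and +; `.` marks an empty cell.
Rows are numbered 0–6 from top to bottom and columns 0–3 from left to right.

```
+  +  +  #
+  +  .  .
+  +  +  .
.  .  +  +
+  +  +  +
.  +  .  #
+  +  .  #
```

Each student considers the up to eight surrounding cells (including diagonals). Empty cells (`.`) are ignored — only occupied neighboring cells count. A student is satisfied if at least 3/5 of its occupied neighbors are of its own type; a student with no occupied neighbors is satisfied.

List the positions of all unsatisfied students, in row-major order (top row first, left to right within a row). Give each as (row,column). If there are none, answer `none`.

(0,3), (5,3)

Row 0: (0,0)+ 3/3 ✓ · (0,1)+ 4/4 ✓ · (0,2)+ 2/3 ✓ · (0,3)# 0/1 ✗
Row 1: (1,0)+ 5/5 ✓ · (1,1)+ 7/7 ✓
Row 2: (2,0)+ 3/3 ✓ · (2,1)+ 5/5 ✓ · (2,2)+ 4/4 ✓
Row 3: (3,2)+ 6/6 ✓ · (3,3)+ 4/4 ✓
Row 4: (4,0)+ 2/2 ✓ · (4,1)+ 4/4 ✓ · (4,2)+ 5/6 ✓ · (4,3)+ 3/4 ✓
Row 5: (5,1)+ 5/5 ✓ · (5,3)# 1/3 ✗
Row 6: (6,0)+ 2/2 ✓ · (6,1)+ 2/2 ✓ · (6,3)# 1/1 ✓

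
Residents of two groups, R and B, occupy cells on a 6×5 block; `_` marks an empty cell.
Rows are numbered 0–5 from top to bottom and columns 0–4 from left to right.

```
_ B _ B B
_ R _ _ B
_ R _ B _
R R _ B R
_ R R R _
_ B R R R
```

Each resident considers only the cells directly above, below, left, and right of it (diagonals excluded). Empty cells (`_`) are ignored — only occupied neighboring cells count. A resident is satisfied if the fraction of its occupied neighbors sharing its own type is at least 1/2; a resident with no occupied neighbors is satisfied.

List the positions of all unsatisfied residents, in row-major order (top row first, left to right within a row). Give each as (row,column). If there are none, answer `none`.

Row 0: (0,1)B 0/1 unhappy · (0,3)B 1/1 ok · (0,4)B 2/2 ok
Row 1: (1,1)R 1/2 ok · (1,4)B 1/1 ok
Row 2: (2,1)R 2/2 ok · (2,3)B 1/1 ok
Row 3: (3,0)R 1/1 ok · (3,1)R 3/3 ok · (3,3)B 1/3 unhappy · (3,4)R 0/1 unhappy
Row 4: (4,1)R 2/3 ok · (4,2)R 3/3 ok · (4,3)R 2/3 ok
Row 5: (5,1)B 0/2 unhappy · (5,2)R 2/3 ok · (5,3)R 3/3 ok · (5,4)R 1/1 ok

(0,1), (3,3), (3,4), (5,1)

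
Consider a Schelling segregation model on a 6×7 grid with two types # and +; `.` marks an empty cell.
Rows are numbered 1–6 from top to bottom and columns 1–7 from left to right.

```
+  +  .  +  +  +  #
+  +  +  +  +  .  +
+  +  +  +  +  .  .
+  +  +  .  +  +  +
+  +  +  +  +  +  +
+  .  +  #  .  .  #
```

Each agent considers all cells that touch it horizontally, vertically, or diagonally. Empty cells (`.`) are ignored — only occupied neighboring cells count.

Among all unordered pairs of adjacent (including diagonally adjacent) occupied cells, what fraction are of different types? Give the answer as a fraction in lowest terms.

Scan each occupied cell's neighbors to the right and below (and the two forward diagonals) so each pair is counted once.
From row 1: 2 unlike of 17 pairs (running 2/17).
From row 2: 0 unlike of 17 pairs (running 2/34).
From row 3: 0 unlike of 15 pairs (running 2/49).
From row 4: 0 unlike of 20 pairs (running 2/69).
From row 5: 5 unlike of 16 pairs (running 7/85).
From row 6: 1 unlike of 1 pairs (running 8/86).
Total adjacent occupied pairs: 86; unlike-type pairs: 8.
8/86 reduces to 4/43.

4/43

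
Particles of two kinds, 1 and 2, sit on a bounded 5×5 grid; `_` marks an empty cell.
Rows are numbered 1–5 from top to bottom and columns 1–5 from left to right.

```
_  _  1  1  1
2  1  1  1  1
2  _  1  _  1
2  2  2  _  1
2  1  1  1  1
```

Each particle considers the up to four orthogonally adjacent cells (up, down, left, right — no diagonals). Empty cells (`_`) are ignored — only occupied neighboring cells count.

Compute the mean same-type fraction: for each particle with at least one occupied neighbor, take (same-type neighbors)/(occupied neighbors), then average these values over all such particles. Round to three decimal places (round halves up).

0.800

Row 1: (1,3)1 2/2 · (1,4)1 3/3 · (1,5)1 2/2
Row 2: (2,1)2 1/2 · (2,2)1 1/2 · (2,3)1 4/4 · (2,4)1 3/3 · (2,5)1 3/3
Row 3: (3,1)2 2/2 · (3,3)1 1/2 · (3,5)1 2/2
Row 4: (4,1)2 3/3 · (4,2)2 2/3 · (4,3)2 1/3 · (4,5)1 2/2
Row 5: (5,1)2 1/2 · (5,2)1 1/3 · (5,3)1 2/3 · (5,4)1 2/2 · (5,5)1 2/2
Sum over 20 particles: 2/2 + 3/3 + 2/2 + 1/2 + 1/2 + 4/4 + 3/3 + 3/3 + 2/2 + 1/2 + 2/2 + 3/3 + 2/3 + 1/3 + 2/2 + 1/2 + 1/3 + 2/3 + 2/2 + 2/2 = 16; mean = 16 ÷ 20 = 4/5 = 0.8 → 0.800.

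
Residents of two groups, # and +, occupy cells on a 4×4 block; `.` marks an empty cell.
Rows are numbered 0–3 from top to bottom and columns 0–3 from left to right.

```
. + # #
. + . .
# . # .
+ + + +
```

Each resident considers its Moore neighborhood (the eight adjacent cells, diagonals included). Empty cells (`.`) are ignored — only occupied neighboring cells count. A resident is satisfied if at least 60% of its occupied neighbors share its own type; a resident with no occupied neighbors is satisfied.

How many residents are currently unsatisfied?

(0,1)+ 1/2 not
(0,2)# 1/3 not
(0,3)# 1/1 satisfied
(1,1)+ 1/4 not
(2,0)# 0/3 not
(2,2)# 0/4 not
(3,0)+ 1/2 not
(3,1)+ 2/4 not
(3,2)+ 2/3 satisfied
(3,3)+ 1/2 not
Unsatisfied: (0,1), (0,2), (1,1), (2,0), (2,2), (3,0), (3,1), (3,3) — 8 in total.

8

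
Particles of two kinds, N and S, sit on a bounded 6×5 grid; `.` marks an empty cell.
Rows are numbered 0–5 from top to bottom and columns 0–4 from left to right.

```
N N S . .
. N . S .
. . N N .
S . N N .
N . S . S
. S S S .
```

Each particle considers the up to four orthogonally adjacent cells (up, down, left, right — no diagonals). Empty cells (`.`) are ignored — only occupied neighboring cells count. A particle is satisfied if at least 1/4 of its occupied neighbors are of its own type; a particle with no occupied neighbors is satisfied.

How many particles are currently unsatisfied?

4

(0,0)N 1/1 ok
(0,1)N 2/3 ok
(0,2)S 0/1 unhappy
(1,1)N 1/1 ok
(1,3)S 0/1 unhappy
(2,2)N 2/2 ok
(2,3)N 2/3 ok
(3,0)S 0/1 unhappy
(3,2)N 2/3 ok
(3,3)N 2/2 ok
(4,0)N 0/1 unhappy
(4,2)S 1/2 ok
(4,4)S 0/0 ok
(5,1)S 1/1 ok
(5,2)S 3/3 ok
(5,3)S 1/1 ok
Unsatisfied: (0,2), (1,3), (3,0), (4,0) — 4 in total.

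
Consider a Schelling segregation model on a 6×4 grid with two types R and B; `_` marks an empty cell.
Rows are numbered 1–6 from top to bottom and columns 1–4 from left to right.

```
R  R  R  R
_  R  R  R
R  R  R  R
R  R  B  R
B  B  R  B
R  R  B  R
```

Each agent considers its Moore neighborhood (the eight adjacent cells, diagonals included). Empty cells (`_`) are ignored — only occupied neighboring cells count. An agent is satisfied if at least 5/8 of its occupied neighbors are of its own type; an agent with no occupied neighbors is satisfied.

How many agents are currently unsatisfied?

11

(1,1)R 2/2 satisfied
(1,2)R 4/4 satisfied
(1,3)R 5/5 satisfied
(1,4)R 3/3 satisfied
(2,2)R 7/7 satisfied
(2,3)R 8/8 satisfied
(2,4)R 5/5 satisfied
(3,1)R 4/4 satisfied
(3,2)R 6/7 satisfied
(3,3)R 7/8 satisfied
(3,4)R 4/5 satisfied
(4,1)R 3/5 not
(4,2)R 5/8 satisfied
(4,3)B 2/8 not
(4,4)R 3/5 not
(5,1)B 1/5 not
(5,2)B 3/8 not
(5,3)R 4/8 not
(5,4)B 2/5 not
(6,1)R 1/3 not
(6,2)R 2/5 not
(6,3)B 2/5 not
(6,4)R 1/3 not
Unsatisfied: (4,1), (4,3), (4,4), (5,1), (5,2), (5,3), (5,4), (6,1), (6,2), (6,3), (6,4) — 11 in total.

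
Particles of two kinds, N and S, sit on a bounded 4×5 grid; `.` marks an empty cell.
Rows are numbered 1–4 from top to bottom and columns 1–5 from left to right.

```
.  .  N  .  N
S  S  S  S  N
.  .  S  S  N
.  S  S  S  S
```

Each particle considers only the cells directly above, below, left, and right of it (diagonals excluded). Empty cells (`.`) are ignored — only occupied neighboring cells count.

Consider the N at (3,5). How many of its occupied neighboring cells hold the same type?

1

Occupied neighbors of (3,5): (2,5)=N, (4,5)=S, (3,4)=S.
Same type (N): 1 of 3.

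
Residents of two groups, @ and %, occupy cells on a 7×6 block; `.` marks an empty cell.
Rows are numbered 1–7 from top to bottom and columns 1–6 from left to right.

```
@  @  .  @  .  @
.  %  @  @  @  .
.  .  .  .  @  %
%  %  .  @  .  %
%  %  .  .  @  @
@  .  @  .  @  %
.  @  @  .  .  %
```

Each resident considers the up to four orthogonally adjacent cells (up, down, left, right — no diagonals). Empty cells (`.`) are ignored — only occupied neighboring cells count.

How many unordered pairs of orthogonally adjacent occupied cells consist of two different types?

7

Scan each occupied cell's neighbors to the right and below so each pair is counted once.
Row 1: @(1,1)–@(1,2)= @(1,2)–%(2,2)≠ @(1,4)–@(2,4)=  → 1/3 unlike.
Row 2: %(2,2)–@(2,3)≠ @(2,3)–@(2,4)= @(2,4)–@(2,5)= @(2,5)–@(3,5)=  → 1/4 unlike.
Row 3: @(3,5)–%(3,6)≠ %(3,6)–%(4,6)=  → 1/2 unlike.
Row 4: %(4,1)–%(4,2)= %(4,1)–%(5,1)= %(4,2)–%(5,2)= %(4,6)–@(5,6)≠  → 1/4 unlike.
Row 5: %(5,1)–%(5,2)= %(5,1)–@(6,1)≠ @(5,5)–@(5,6)= @(5,5)–@(6,5)= @(5,6)–%(6,6)≠  → 2/5 unlike.
Row 6: @(6,3)–@(7,3)= @(6,5)–%(6,6)≠ %(6,6)–%(7,6)=  → 1/3 unlike.
Row 7: @(7,2)–@(7,3)=  → 0/1 unlike.
Total adjacent occupied pairs: 22; unlike-type pairs: 7.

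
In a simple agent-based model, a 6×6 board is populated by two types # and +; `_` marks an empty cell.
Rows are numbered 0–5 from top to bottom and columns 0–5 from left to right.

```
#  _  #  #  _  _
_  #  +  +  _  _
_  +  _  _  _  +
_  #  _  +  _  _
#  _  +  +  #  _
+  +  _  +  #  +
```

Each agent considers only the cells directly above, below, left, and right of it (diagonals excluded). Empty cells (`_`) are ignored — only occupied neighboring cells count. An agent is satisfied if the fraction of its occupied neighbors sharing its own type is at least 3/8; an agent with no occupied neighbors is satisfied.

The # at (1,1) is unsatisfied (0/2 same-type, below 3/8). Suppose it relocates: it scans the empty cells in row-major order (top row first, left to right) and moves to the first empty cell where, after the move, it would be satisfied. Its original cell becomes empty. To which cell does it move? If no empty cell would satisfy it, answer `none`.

Vacating (1,1). Empty cells in order:
  (0,1): 2/2 same-type → satisfied — stop here.

(0,1)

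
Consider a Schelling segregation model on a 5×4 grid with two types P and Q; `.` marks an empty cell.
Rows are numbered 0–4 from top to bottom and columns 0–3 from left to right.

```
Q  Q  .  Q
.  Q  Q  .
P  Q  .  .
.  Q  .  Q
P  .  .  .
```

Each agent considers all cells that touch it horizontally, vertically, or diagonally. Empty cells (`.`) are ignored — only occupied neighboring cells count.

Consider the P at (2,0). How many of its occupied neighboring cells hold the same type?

0

Occupied neighbors of (2,0): (1,1)=Q, (2,1)=Q, (3,1)=Q.
Same type (P): 0 of 3.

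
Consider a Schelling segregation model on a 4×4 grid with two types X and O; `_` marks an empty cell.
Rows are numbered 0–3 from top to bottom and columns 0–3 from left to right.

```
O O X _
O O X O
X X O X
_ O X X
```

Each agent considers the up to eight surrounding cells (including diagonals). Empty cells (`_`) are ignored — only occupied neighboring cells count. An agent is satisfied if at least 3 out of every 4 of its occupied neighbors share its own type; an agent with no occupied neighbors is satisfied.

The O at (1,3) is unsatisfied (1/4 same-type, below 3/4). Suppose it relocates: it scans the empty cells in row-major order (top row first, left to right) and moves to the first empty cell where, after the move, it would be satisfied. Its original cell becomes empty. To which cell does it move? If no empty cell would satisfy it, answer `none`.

none

Vacating (1,3). Empty cells in order:
  (0,3): 0/2 same-type → still unsatisfied.
  (3,0): 1/3 same-type → still unsatisfied.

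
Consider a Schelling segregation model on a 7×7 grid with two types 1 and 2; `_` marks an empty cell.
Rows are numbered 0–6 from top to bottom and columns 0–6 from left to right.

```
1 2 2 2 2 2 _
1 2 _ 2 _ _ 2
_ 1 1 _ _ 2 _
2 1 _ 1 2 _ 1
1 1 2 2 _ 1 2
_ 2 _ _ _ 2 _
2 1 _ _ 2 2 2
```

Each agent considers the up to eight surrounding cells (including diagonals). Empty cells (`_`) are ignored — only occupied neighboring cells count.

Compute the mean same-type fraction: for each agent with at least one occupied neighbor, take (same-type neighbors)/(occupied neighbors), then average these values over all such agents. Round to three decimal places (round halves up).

(0,0)1 1/3
(0,1)2 2/4
(0,2)2 4/4
(0,3)2 3/3
(0,4)2 3/3
(0,5)2 2/2
(1,0)1 2/4
(1,1)2 2/6
(1,3)2 3/4
(1,6)2 2/2
(2,1)1 3/5
(2,2)1 3/5
(2,5)2 2/3
(3,0)2 0/4
(3,1)1 4/6
(3,3)1 1/4
(3,4)2 2/4
(3,6)1 1/3
(4,0)1 2/4
(4,1)1 2/5
(4,2)2 2/5
(4,3)2 2/3
(4,5)1 1/4
(4,6)2 1/3
(5,1)2 2/5
(5,5)2 4/5
(6,0)2 1/2
(6,1)1 0/2
(6,4)2 2/2
(6,5)2 3/3
(6,6)2 2/2
Sum over 31 agents: 1/3 + 2/4 + 4/4 + 3/3 + 3/3 + 2/2 + 2/4 + 2/6 + 3/4 + 2/2 + 3/5 + 3/5 + 2/3 + 0/4 + 4/6 + 1/4 + 2/4 + 1/3 + 2/4 + 2/5 + 2/5 + 2/3 + 1/4 + 1/3 + 2/5 + 4/5 + 1/2 + 0/2 + 2/2 + 3/3 + 2/2 = 1097/60; mean = 1097/60 ÷ 31 = 1097/1860 = 0.589784… → 0.590.

0.590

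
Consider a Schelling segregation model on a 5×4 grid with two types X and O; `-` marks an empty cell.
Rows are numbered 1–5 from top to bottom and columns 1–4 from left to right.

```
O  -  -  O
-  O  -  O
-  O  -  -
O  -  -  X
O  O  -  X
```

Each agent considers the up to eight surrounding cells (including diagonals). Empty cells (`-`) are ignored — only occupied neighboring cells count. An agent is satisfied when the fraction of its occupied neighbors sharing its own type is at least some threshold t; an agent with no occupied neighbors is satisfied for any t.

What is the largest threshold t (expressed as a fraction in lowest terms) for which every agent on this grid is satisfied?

1/1

(1,1)O 1/1
(1,4)O 1/1
(2,2)O 2/2
(2,4)O 1/1
(3,2)O 2/2
(4,1)O 3/3
(4,4)X 1/1
(5,1)O 2/2
(5,2)O 2/2
(5,4)X 1/1
The smallest same-type fraction is 1/1 at (1,1), which reduces to 1/1. Any threshold above that leaves this agent unsatisfied.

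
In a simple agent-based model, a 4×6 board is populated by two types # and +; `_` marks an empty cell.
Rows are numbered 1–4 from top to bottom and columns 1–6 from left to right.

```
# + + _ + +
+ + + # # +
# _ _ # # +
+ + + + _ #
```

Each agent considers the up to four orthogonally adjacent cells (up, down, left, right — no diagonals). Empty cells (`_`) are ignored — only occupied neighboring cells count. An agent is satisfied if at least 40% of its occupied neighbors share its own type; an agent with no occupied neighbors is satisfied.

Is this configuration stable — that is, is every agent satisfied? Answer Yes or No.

(1,1)# 0/2 not
(1,2)+ 2/3 satisfied
(1,3)+ 2/2 satisfied
(1,5)+ 1/2 satisfied
(1,6)+ 2/2 satisfied
(2,1)+ 1/3 not
(2,2)+ 3/3 satisfied
(2,3)+ 2/3 satisfied
(2,4)# 2/3 satisfied
(2,5)# 2/4 satisfied
(2,6)+ 2/3 satisfied
(3,1)# 0/2 not
(3,4)# 2/3 satisfied
(3,5)# 2/3 satisfied
(3,6)+ 1/3 not
(4,1)+ 1/2 satisfied
(4,2)+ 2/2 satisfied
(4,3)+ 2/2 satisfied
(4,4)+ 1/2 satisfied
(4,6)# 0/1 not
For instance (1,1) has only 0/2 same-type neighbors, below 2/5.

No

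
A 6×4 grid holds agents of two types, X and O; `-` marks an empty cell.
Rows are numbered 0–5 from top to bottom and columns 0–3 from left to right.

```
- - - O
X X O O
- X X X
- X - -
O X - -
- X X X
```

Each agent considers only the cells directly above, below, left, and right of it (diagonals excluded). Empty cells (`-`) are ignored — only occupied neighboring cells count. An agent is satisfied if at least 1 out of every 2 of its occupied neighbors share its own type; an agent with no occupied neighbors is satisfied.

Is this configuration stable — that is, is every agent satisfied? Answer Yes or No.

Row 0: (0,3)O 1/1 satisfied
Row 1: (1,0)X 1/1 satisfied · (1,1)X 2/3 satisfied · (1,2)O 1/3 not · (1,3)O 2/3 satisfied
Row 2: (2,1)X 3/3 satisfied · (2,2)X 2/3 satisfied · (2,3)X 1/2 satisfied
Row 3: (3,1)X 2/2 satisfied
Row 4: (4,0)O 0/1 not · (4,1)X 2/3 satisfied
Row 5: (5,1)X 2/2 satisfied · (5,2)X 2/2 satisfied · (5,3)X 1/1 satisfied
For instance (1,2) has only 1/3 same-type neighbors, below 1/2.

No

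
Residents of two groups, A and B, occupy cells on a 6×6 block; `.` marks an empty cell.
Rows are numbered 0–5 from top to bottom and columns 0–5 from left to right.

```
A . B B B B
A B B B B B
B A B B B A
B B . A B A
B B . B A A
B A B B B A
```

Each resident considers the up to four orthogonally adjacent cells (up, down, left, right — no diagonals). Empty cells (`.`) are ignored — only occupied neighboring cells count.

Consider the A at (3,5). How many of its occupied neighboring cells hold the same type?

Occupied neighbors of (3,5): (2,5)=A, (4,5)=A, (3,4)=B.
Same type (A): 2 of 3.

2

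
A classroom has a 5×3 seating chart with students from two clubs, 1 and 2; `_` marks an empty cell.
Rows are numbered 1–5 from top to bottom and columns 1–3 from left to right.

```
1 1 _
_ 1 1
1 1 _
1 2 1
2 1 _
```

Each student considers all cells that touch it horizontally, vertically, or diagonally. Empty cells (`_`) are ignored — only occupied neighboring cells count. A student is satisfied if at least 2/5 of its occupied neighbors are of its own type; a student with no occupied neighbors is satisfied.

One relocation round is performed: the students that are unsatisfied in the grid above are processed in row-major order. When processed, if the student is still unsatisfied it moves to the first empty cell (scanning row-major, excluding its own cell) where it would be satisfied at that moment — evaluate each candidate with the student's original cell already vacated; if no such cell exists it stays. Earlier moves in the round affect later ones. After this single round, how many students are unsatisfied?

2

Initially unsatisfied (in order): (4,2), (5,1).
  (4,2): no empty cell satisfies it; stays.
  (5,1): no empty cell satisfies it; stays.
Resulting grid:
1 1 _
_ 1 1
1 1 _
1 2 1
2 1 _
Unsatisfied now: (4,2), (5,1).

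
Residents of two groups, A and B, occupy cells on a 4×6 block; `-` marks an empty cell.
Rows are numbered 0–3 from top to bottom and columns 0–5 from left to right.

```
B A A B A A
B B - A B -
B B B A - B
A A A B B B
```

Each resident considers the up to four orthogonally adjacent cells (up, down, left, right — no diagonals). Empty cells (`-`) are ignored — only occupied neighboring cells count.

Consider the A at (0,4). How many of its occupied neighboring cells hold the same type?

1

Occupied neighbors of (0,4): (1,4)=B, (0,3)=B, (0,5)=A.
Same type (A): 1 of 3.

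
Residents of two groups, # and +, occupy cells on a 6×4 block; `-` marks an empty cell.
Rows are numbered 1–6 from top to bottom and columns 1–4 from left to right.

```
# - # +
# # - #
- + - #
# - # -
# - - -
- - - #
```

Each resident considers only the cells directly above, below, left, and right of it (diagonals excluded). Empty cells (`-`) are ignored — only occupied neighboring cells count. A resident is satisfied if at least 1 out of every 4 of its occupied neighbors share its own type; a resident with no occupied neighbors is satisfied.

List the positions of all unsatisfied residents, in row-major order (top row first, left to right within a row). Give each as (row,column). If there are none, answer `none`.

(1,3), (1,4), (3,2)

Row 1: (1,1)# 1/1 satisfied · (1,3)# 0/1 not · (1,4)+ 0/2 not
Row 2: (2,1)# 2/2 satisfied · (2,2)# 1/2 satisfied · (2,4)# 1/2 satisfied
Row 3: (3,2)+ 0/1 not · (3,4)# 1/1 satisfied
Row 4: (4,1)# 1/1 satisfied · (4,3)# 0/0 satisfied
Row 5: (5,1)# 1/1 satisfied
Row 6: (6,4)# 0/0 satisfied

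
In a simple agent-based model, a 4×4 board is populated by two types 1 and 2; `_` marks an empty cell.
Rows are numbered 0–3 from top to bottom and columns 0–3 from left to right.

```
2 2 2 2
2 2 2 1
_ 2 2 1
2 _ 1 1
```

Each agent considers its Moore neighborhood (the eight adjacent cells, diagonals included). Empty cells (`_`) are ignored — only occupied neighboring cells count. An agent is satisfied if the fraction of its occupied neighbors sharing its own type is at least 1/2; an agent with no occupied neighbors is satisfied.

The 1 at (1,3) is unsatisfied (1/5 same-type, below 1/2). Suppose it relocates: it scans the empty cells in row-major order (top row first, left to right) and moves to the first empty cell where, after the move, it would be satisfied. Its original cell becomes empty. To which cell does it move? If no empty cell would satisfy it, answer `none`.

Vacating (1,3). Empty cells in order:
  (2,0): 0/4 same-type → still unsatisfied.
  (3,1): 1/4 same-type → still unsatisfied.

none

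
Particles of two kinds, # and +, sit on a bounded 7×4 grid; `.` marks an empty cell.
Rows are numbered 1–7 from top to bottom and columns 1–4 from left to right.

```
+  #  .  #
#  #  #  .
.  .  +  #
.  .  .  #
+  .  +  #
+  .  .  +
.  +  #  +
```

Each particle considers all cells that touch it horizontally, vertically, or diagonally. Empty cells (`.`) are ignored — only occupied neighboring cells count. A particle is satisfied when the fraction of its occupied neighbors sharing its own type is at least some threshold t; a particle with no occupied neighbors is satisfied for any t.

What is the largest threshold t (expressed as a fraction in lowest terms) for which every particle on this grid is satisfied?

0/1

Row 1: (1,1)+ 0/3 · (1,2)# 3/4 · (1,4)# 1/1
Row 2: (2,1)# 2/3 · (2,2)# 3/5 · (2,3)# 4/5
Row 3: (3,3)+ 0/4 · (3,4)# 2/3
Row 4: (4,4)# 2/4
Row 5: (5,1)+ 1/1 · (5,3)+ 1/3 · (5,4)# 1/3
Row 6: (6,1)+ 2/2 · (6,4)+ 2/4
Row 7: (7,2)+ 1/2 · (7,3)# 0/3 · (7,4)+ 1/2
The smallest same-type fraction is 0/3 at (1,1), which reduces to 0/1. Any threshold above that leaves this particle unsatisfied.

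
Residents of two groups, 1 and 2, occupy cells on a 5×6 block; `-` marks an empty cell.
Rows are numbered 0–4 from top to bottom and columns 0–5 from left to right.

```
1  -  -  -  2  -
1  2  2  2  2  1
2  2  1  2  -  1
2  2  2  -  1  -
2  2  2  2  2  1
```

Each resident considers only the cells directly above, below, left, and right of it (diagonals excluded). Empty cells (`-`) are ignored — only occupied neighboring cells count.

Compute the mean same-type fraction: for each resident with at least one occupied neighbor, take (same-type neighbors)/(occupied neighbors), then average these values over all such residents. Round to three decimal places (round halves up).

0.685

Row 0: (0,0)1 1/1 · (0,4)2 1/1
Row 1: (1,0)1 1/3 · (1,1)2 2/3 · (1,2)2 2/3 · (1,3)2 3/3 · (1,4)2 2/3 · (1,5)1 1/2
Row 2: (2,0)2 2/3 · (2,1)2 3/4 · (2,2)1 0/4 · (2,3)2 1/2 · (2,5)1 1/1
Row 3: (3,0)2 3/3 · (3,1)2 4/4 · (3,2)2 2/3 · (3,4)1 0/1
Row 4: (4,0)2 2/2 · (4,1)2 3/3 · (4,2)2 3/3 · (4,3)2 2/2 · (4,4)2 1/3 · (4,5)1 0/1
Sum over 23 residents: 1/1 + 1/1 + 1/3 + 2/3 + 2/3 + 3/3 + 2/3 + 1/2 + 2/3 + 3/4 + 0/4 + 1/2 + 1/1 + 3/3 + 4/4 + 2/3 + 0/1 + 2/2 + 3/3 + 3/3 + 2/2 + 1/3 + 0/1 = 63/4; mean = 63/4 ÷ 23 = 63/92 = 0.684782… → 0.685.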